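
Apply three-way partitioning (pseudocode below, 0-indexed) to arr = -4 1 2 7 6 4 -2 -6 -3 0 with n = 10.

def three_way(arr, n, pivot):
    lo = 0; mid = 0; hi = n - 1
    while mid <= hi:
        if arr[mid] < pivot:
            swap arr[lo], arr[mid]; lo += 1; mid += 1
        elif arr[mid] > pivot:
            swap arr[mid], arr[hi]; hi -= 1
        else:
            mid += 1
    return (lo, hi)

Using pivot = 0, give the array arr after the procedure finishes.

lo=0 mid=0 hi=9
-4<0: swap(0,0), lo=1 mid=1 ⇒ -4 1 2 7 6 4 -2 -6 -3 0
1>0: swap(1,9), hi=8 ⇒ -4 0 2 7 6 4 -2 -6 -3 1
0=0: mid=2
2>0: swap(2,8), hi=7 ⇒ -4 0 -3 7 6 4 -2 -6 2 1
-3<0: swap(1,2), lo=2 mid=3 ⇒ -4 -3 0 7 6 4 -2 -6 2 1
7>0: swap(3,7), hi=6 ⇒ -4 -3 0 -6 6 4 -2 7 2 1
-6<0: swap(2,3), lo=3 mid=4 ⇒ -4 -3 -6 0 6 4 -2 7 2 1
6>0: swap(4,6), hi=5 ⇒ -4 -3 -6 0 -2 4 6 7 2 1
-2<0: swap(3,4), lo=4 mid=5 ⇒ -4 -3 -6 -2 0 4 6 7 2 1
4>0: swap(5,5), hi=4 ⇒ -4 -3 -6 -2 0 4 6 7 2 1
done. lo=4 hi=4; arr=-4 -3 -6 -2 0 4 6 7 2 1

-4 -3 -6 -2 0 4 6 7 2 1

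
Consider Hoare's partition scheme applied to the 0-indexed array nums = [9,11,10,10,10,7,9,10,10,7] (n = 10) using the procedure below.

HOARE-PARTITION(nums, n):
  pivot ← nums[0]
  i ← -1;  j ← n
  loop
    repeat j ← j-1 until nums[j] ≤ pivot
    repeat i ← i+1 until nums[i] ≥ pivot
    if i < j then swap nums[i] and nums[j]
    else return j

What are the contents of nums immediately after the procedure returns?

pivot = nums[0] = 9; i = -1, j = 10
j→9 (nums[9]=7≤9), i→0 (nums[0]=9≥9); i<j, swap → [7,11,10,10,10,7,9,10,10,9]
j→6 (nums[6]=9≤9), i→1 (nums[1]=11≥9); i<j, swap → [7,9,10,10,10,7,11,10,10,9]
j→5 (nums[5]=7≤9), i→2 (nums[2]=10≥9); i<j, swap → [7,9,7,10,10,10,11,10,10,9]
j→2, i→3; i≥j, return j=2. nums = [7,9,7,10,10,10,11,10,10,9]

[7,9,7,10,10,10,11,10,10,9]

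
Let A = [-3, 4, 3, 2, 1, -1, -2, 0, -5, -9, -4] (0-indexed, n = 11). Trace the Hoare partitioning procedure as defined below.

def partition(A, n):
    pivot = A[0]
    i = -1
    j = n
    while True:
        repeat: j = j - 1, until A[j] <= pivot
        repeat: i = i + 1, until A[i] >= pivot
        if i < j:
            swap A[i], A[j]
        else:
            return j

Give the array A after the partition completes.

pivot=-3
j stops at 10 (-4), i stops at 0 (-3); swap ⇒ [-4, 4, 3, 2, 1, -1, -2, 0, -5, -9, -3]
j stops at 9 (-9), i stops at 1 (4); swap ⇒ [-4, -9, 3, 2, 1, -1, -2, 0, -5, 4, -3]
j stops at 8 (-5), i stops at 2 (3); swap ⇒ [-4, -9, -5, 2, 1, -1, -2, 0, 3, 4, -3]
j stops at 2, i stops at 3; i≥j ⇒ return 2. A=[-4, -9, -5, 2, 1, -1, -2, 0, 3, 4, -3]

[-4, -9, -5, 2, 1, -1, -2, 0, 3, 4, -3]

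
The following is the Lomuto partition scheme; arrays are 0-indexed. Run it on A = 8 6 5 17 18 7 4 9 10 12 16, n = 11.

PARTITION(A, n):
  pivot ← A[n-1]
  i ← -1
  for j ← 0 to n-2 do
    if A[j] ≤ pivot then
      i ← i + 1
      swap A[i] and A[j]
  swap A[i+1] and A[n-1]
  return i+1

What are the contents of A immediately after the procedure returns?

pivot=16, i=-1
j=0: 8≤16, i=0, swap(0,0) ⇒ 8 6 5 17 18 7 4 9 10 12 16
j=1: 6≤16, i=1, swap(1,1) ⇒ 8 6 5 17 18 7 4 9 10 12 16
j=2: 5≤16, i=2, swap(2,2) ⇒ 8 6 5 17 18 7 4 9 10 12 16
j=3: 17>16, skip
j=4: 18>16, skip
j=5: 7≤16, i=3, swap(3,5) ⇒ 8 6 5 7 18 17 4 9 10 12 16
j=6: 4≤16, i=4, swap(4,6) ⇒ 8 6 5 7 4 17 18 9 10 12 16
j=7: 9≤16, i=5, swap(5,7) ⇒ 8 6 5 7 4 9 18 17 10 12 16
j=8: 10≤16, i=6, swap(6,8) ⇒ 8 6 5 7 4 9 10 17 18 12 16
j=9: 12≤16, i=7, swap(7,9) ⇒ 8 6 5 7 4 9 10 12 18 17 16
swap(8,10) ⇒ 8 6 5 7 4 9 10 12 16 17 18; return 8

8 6 5 7 4 9 10 12 16 17 18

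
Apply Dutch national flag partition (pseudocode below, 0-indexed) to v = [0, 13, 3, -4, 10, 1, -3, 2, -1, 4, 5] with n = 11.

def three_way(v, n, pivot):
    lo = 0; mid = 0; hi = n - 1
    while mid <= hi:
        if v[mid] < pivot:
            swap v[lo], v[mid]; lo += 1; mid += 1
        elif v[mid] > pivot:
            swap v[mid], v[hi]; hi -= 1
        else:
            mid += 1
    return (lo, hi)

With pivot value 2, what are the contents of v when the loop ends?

[0, -1, -4, -3, 1, 2, 10, 3, 4, 5, 13]

lo=0 mid=0 hi=10
0<2: swap(0,0), lo=1 mid=1 ⇒ [0, 13, 3, -4, 10, 1, -3, 2, -1, 4, 5]
13>2: swap(1,10), hi=9 ⇒ [0, 5, 3, -4, 10, 1, -3, 2, -1, 4, 13]
5>2: swap(1,9), hi=8 ⇒ [0, 4, 3, -4, 10, 1, -3, 2, -1, 5, 13]
4>2: swap(1,8), hi=7 ⇒ [0, -1, 3, -4, 10, 1, -3, 2, 4, 5, 13]
-1<2: swap(1,1), lo=2 mid=2 ⇒ [0, -1, 3, -4, 10, 1, -3, 2, 4, 5, 13]
3>2: swap(2,7), hi=6 ⇒ [0, -1, 2, -4, 10, 1, -3, 3, 4, 5, 13]
2=2: mid=3
-4<2: swap(2,3), lo=3 mid=4 ⇒ [0, -1, -4, 2, 10, 1, -3, 3, 4, 5, 13]
10>2: swap(4,6), hi=5 ⇒ [0, -1, -4, 2, -3, 1, 10, 3, 4, 5, 13]
-3<2: swap(3,4), lo=4 mid=5 ⇒ [0, -1, -4, -3, 2, 1, 10, 3, 4, 5, 13]
1<2: swap(4,5), lo=5 mid=6 ⇒ [0, -1, -4, -3, 1, 2, 10, 3, 4, 5, 13]
done. lo=5 hi=5; v=[0, -1, -4, -3, 1, 2, 10, 3, 4, 5, 13]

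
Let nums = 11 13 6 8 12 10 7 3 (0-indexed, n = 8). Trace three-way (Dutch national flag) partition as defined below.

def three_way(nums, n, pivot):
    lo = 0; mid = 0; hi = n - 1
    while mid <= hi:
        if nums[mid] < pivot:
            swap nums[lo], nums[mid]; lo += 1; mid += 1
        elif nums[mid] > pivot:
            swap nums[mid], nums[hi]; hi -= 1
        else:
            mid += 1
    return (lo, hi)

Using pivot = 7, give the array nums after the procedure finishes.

3 6 7 12 10 8 13 11

pivot = 7; lo=0, mid=0, hi=7
nums[mid]=11>7: swap nums[0],nums[7]; hi=6 → 3 13 6 8 12 10 7 11
nums[mid]=3<7: swap nums[0],nums[0]; lo=1,mid=1 → 3 13 6 8 12 10 7 11
nums[mid]=13>7: swap nums[1],nums[6]; hi=5 → 3 7 6 8 12 10 13 11
nums[mid]=7=7: mid=2
nums[mid]=6<7: swap nums[1],nums[2]; lo=2,mid=3 → 3 6 7 8 12 10 13 11
nums[mid]=8>7: swap nums[3],nums[5]; hi=4 → 3 6 7 10 12 8 13 11
nums[mid]=10>7: swap nums[3],nums[4]; hi=3 → 3 6 7 12 10 8 13 11
nums[mid]=12>7: swap nums[3],nums[3]; hi=2 → 3 6 7 12 10 8 13 11
end: lo=2, hi=2; nums = 3 6 7 12 10 8 13 11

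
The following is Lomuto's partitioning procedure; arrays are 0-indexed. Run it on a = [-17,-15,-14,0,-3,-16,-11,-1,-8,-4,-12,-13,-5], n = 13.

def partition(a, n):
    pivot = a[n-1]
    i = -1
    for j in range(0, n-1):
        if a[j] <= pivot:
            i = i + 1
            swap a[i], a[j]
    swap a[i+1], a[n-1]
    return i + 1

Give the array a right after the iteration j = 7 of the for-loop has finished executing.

[-17,-15,-14,-16,-11,0,-3,-1,-8,-4,-12,-13,-5]

pivot=-5, i=-1
j=0: -17≤-5, i=0, swap(0,0) ⇒ [-17,-15,-14,0,-3,-16,-11,-1,-8,-4,-12,-13,-5]
j=1: -15≤-5, i=1, swap(1,1) ⇒ [-17,-15,-14,0,-3,-16,-11,-1,-8,-4,-12,-13,-5]
j=2: -14≤-5, i=2, swap(2,2) ⇒ [-17,-15,-14,0,-3,-16,-11,-1,-8,-4,-12,-13,-5]
j=3: 0>-5, skip
j=4: -3>-5, skip
j=5: -16≤-5, i=3, swap(3,5) ⇒ [-17,-15,-14,-16,-3,0,-11,-1,-8,-4,-12,-13,-5]
j=6: -11≤-5, i=4, swap(4,6) ⇒ [-17,-15,-14,-16,-11,0,-3,-1,-8,-4,-12,-13,-5]
j=7: -1>-5, skip
(after j=7) a = [-17,-15,-14,-16,-11,0,-3,-1,-8,-4,-12,-13,-5]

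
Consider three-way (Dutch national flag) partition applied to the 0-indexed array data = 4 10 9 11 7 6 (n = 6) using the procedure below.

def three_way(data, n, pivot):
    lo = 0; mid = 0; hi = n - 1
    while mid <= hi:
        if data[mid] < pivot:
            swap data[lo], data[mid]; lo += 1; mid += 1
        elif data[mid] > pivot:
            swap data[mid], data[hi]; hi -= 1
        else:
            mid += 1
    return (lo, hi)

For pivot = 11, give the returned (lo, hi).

(5, 5)

pivot = 11; lo=0, mid=0, hi=5
data[mid]=4<11: swap data[0],data[0]; lo=1,mid=1 → 4 10 9 11 7 6
data[mid]=10<11: swap data[1],data[1]; lo=2,mid=2 → 4 10 9 11 7 6
data[mid]=9<11: swap data[2],data[2]; lo=3,mid=3 → 4 10 9 11 7 6
data[mid]=11=11: mid=4
data[mid]=7<11: swap data[3],data[4]; lo=4,mid=5 → 4 10 9 7 11 6
data[mid]=6<11: swap data[4],data[5]; lo=5,mid=6 → 4 10 9 7 6 11
end: lo=5, hi=5; data = 4 10 9 7 6 11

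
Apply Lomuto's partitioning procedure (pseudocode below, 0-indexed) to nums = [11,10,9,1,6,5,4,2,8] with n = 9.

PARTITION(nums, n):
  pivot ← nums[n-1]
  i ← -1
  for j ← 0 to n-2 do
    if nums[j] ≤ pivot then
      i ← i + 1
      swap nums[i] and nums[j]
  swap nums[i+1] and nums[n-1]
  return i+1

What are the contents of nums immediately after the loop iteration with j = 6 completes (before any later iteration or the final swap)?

[1,6,5,4,10,9,11,2,8]

pivot=8, i=-1
j=0: 11>8, skip
j=1: 10>8, skip
j=2: 9>8, skip
j=3: 1≤8, i=0, swap(0,3) ⇒ [1,10,9,11,6,5,4,2,8]
j=4: 6≤8, i=1, swap(1,4) ⇒ [1,6,9,11,10,5,4,2,8]
j=5: 5≤8, i=2, swap(2,5) ⇒ [1,6,5,11,10,9,4,2,8]
j=6: 4≤8, i=3, swap(3,6) ⇒ [1,6,5,4,10,9,11,2,8]
(after j=6) nums = [1,6,5,4,10,9,11,2,8]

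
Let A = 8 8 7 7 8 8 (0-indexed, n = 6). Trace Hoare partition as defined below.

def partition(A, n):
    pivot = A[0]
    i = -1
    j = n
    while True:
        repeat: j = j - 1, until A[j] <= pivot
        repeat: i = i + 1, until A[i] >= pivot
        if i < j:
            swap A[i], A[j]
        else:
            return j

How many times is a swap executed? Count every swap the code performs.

pivot = A[0] = 8; i = -1, j = 6
j→5 (A[5]=8≤8), i→0 (A[0]=8≥8); i<j, swap → 8 8 7 7 8 8
j→4 (A[4]=8≤8), i→1 (A[1]=8≥8); i<j, swap → 8 8 7 7 8 8
j→3, i→4; i≥j, return j=3. A = 8 8 7 7 8 8

2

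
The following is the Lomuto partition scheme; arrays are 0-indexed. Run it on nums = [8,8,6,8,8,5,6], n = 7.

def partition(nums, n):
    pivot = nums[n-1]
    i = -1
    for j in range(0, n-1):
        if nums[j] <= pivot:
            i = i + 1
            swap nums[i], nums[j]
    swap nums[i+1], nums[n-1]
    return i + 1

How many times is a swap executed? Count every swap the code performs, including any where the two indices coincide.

pivot = nums[6] = 6; i = -1
j=0: nums[0]=8 > 6 → no swap
j=1: nums[1]=8 > 6 → no swap
j=2: nums[2]=6 ≤ 6 → i=0, swap nums[0],nums[2] → [6,8,8,8,8,5,6]
j=3: nums[3]=8 > 6 → no swap
j=4: nums[4]=8 > 6 → no swap
j=5: nums[5]=5 ≤ 6 → i=1, swap nums[1],nums[5] → [6,5,8,8,8,8,6]
final swap nums[2],nums[6] → [6,5,6,8,8,8,8]; return 2

3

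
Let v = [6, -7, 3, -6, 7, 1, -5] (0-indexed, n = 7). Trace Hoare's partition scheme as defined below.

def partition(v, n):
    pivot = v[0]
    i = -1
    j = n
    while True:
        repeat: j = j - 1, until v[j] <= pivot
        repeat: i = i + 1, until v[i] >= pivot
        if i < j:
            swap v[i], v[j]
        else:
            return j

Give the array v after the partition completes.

pivot=6
j stops at 6 (-5), i stops at 0 (6); swap ⇒ [-5, -7, 3, -6, 7, 1, 6]
j stops at 5 (1), i stops at 4 (7); swap ⇒ [-5, -7, 3, -6, 1, 7, 6]
j stops at 4, i stops at 5; i≥j ⇒ return 4. v=[-5, -7, 3, -6, 1, 7, 6]

[-5, -7, 3, -6, 1, 7, 6]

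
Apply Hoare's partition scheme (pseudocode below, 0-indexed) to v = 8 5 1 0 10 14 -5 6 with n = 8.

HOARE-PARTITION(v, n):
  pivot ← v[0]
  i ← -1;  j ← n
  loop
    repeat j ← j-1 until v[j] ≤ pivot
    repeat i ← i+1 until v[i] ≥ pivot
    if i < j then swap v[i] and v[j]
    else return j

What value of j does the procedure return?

4

pivot = v[0] = 8; i = -1, j = 8
j→7 (v[7]=6≤8), i→0 (v[0]=8≥8); i<j, swap → 6 5 1 0 10 14 -5 8
j→6 (v[6]=-5≤8), i→4 (v[4]=10≥8); i<j, swap → 6 5 1 0 -5 14 10 8
j→4, i→5; i≥j, return j=4. v = 6 5 1 0 -5 14 10 8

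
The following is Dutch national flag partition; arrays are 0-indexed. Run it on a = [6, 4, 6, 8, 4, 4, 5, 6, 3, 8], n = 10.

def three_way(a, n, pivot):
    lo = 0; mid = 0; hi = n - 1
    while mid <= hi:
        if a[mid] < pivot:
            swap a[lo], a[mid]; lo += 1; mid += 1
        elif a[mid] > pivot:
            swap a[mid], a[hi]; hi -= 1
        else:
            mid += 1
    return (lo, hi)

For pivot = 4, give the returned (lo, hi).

(1, 3)

lo=0 mid=0 hi=9
6>4: swap(0,9), hi=8 ⇒ [8, 4, 6, 8, 4, 4, 5, 6, 3, 6]
8>4: swap(0,8), hi=7 ⇒ [3, 4, 6, 8, 4, 4, 5, 6, 8, 6]
3<4: swap(0,0), lo=1 mid=1 ⇒ [3, 4, 6, 8, 4, 4, 5, 6, 8, 6]
4=4: mid=2
6>4: swap(2,7), hi=6 ⇒ [3, 4, 6, 8, 4, 4, 5, 6, 8, 6]
6>4: swap(2,6), hi=5 ⇒ [3, 4, 5, 8, 4, 4, 6, 6, 8, 6]
5>4: swap(2,5), hi=4 ⇒ [3, 4, 4, 8, 4, 5, 6, 6, 8, 6]
4=4: mid=3
8>4: swap(3,4), hi=3 ⇒ [3, 4, 4, 4, 8, 5, 6, 6, 8, 6]
4=4: mid=4
done. lo=1 hi=3; a=[3, 4, 4, 4, 8, 5, 6, 6, 8, 6]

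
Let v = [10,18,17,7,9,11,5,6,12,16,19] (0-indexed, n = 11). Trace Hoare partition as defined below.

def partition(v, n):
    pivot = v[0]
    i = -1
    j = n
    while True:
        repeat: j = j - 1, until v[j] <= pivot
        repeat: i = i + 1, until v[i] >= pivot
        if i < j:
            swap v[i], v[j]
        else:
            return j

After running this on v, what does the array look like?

[6,5,9,7,17,11,18,10,12,16,19]

pivot = v[0] = 10; i = -1, j = 11
j→7 (v[7]=6≤10), i→0 (v[0]=10≥10); i<j, swap → [6,18,17,7,9,11,5,10,12,16,19]
j→6 (v[6]=5≤10), i→1 (v[1]=18≥10); i<j, swap → [6,5,17,7,9,11,18,10,12,16,19]
j→4 (v[4]=9≤10), i→2 (v[2]=17≥10); i<j, swap → [6,5,9,7,17,11,18,10,12,16,19]
j→3, i→4; i≥j, return j=3. v = [6,5,9,7,17,11,18,10,12,16,19]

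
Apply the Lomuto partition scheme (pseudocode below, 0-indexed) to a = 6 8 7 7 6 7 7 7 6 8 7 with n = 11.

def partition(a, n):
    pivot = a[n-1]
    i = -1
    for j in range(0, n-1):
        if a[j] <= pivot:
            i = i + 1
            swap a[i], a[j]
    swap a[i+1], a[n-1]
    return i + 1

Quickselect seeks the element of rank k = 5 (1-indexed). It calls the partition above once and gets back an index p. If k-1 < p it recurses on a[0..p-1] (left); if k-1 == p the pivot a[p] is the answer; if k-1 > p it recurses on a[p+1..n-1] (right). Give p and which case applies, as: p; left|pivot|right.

8; left

pivot = a[10] = 7; i = -1
j=0: a[0]=6 ≤ 7 → i=0, swap a[0],a[0] (no change) → 6 8 7 7 6 7 7 7 6 8 7
j=1: a[1]=8 > 7 → no swap
j=2: a[2]=7 ≤ 7 → i=1, swap a[1],a[2] → 6 7 8 7 6 7 7 7 6 8 7
j=3: a[3]=7 ≤ 7 → i=2, swap a[2],a[3] → 6 7 7 8 6 7 7 7 6 8 7
j=4: a[4]=6 ≤ 7 → i=3, swap a[3],a[4] → 6 7 7 6 8 7 7 7 6 8 7
j=5: a[5]=7 ≤ 7 → i=4, swap a[4],a[5] → 6 7 7 6 7 8 7 7 6 8 7
j=6: a[6]=7 ≤ 7 → i=5, swap a[5],a[6] → 6 7 7 6 7 7 8 7 6 8 7
j=7: a[7]=7 ≤ 7 → i=6, swap a[6],a[7] → 6 7 7 6 7 7 7 8 6 8 7
j=8: a[8]=6 ≤ 7 → i=7, swap a[7],a[8] → 6 7 7 6 7 7 7 6 8 8 7
j=9: a[9]=8 > 7 → no swap
final swap a[8],a[10] → 6 7 7 6 7 7 7 6 7 8 8; return 8
p = 8; k-1 = 4 < 8 ⇒ left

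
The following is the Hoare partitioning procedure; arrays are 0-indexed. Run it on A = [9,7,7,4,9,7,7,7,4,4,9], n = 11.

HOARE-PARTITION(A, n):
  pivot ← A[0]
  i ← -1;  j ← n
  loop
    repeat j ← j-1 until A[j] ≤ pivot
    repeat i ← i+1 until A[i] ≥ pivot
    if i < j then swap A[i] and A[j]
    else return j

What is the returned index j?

8

pivot=9
j stops at 10 (9), i stops at 0 (9); swap ⇒ [9,7,7,4,9,7,7,7,4,4,9]
j stops at 9 (4), i stops at 4 (9); swap ⇒ [9,7,7,4,4,7,7,7,4,9,9]
j stops at 8, i stops at 9; i≥j ⇒ return 8. A=[9,7,7,4,4,7,7,7,4,9,9]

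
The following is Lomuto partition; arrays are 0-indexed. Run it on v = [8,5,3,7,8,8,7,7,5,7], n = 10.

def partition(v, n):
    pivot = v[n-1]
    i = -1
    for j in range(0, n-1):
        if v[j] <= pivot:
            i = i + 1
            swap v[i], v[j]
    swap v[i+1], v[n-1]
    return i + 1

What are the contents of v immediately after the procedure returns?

[5,3,7,7,7,5,7,8,8,8]

pivot=7, i=-1
j=0: 8>7, skip
j=1: 5≤7, i=0, swap(0,1) ⇒ [5,8,3,7,8,8,7,7,5,7]
j=2: 3≤7, i=1, swap(1,2) ⇒ [5,3,8,7,8,8,7,7,5,7]
j=3: 7≤7, i=2, swap(2,3) ⇒ [5,3,7,8,8,8,7,7,5,7]
j=4: 8>7, skip
j=5: 8>7, skip
j=6: 7≤7, i=3, swap(3,6) ⇒ [5,3,7,7,8,8,8,7,5,7]
j=7: 7≤7, i=4, swap(4,7) ⇒ [5,3,7,7,7,8,8,8,5,7]
j=8: 5≤7, i=5, swap(5,8) ⇒ [5,3,7,7,7,5,8,8,8,7]
swap(6,9) ⇒ [5,3,7,7,7,5,7,8,8,8]; return 6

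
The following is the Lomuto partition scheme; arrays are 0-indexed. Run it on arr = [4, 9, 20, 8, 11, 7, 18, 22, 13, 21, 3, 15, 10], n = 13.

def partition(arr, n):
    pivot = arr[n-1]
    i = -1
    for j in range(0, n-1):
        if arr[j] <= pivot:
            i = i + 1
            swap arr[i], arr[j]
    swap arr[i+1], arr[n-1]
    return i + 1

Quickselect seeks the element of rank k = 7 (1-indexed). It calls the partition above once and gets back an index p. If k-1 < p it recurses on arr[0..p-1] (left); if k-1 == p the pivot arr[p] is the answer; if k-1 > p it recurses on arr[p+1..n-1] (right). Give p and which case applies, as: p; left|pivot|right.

5; right

pivot = arr[12] = 10; i = -1
j=0: arr[0]=4 ≤ 10 → i=0, swap arr[0],arr[0] (no change) → [4, 9, 20, 8, 11, 7, 18, 22, 13, 21, 3, 15, 10]
j=1: arr[1]=9 ≤ 10 → i=1, swap arr[1],arr[1] (no change) → [4, 9, 20, 8, 11, 7, 18, 22, 13, 21, 3, 15, 10]
j=2: arr[2]=20 > 10 → no swap
j=3: arr[3]=8 ≤ 10 → i=2, swap arr[2],arr[3] → [4, 9, 8, 20, 11, 7, 18, 22, 13, 21, 3, 15, 10]
j=4: arr[4]=11 > 10 → no swap
j=5: arr[5]=7 ≤ 10 → i=3, swap arr[3],arr[5] → [4, 9, 8, 7, 11, 20, 18, 22, 13, 21, 3, 15, 10]
j=6: arr[6]=18 > 10 → no swap
j=7: arr[7]=22 > 10 → no swap
j=8: arr[8]=13 > 10 → no swap
j=9: arr[9]=21 > 10 → no swap
j=10: arr[10]=3 ≤ 10 → i=4, swap arr[4],arr[10] → [4, 9, 8, 7, 3, 20, 18, 22, 13, 21, 11, 15, 10]
j=11: arr[11]=15 > 10 → no swap
final swap arr[5],arr[12] → [4, 9, 8, 7, 3, 10, 18, 22, 13, 21, 11, 15, 20]; return 5
p = 5; k-1 = 6 > 5 ⇒ right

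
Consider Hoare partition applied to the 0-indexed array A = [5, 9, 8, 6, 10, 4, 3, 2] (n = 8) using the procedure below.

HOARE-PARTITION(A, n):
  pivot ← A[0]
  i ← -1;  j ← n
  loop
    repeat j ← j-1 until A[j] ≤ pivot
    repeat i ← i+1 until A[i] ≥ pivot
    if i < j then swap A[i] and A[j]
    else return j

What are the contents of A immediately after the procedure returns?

pivot = A[0] = 5; i = -1, j = 8
j→7 (A[7]=2≤5), i→0 (A[0]=5≥5); i<j, swap → [2, 9, 8, 6, 10, 4, 3, 5]
j→6 (A[6]=3≤5), i→1 (A[1]=9≥5); i<j, swap → [2, 3, 8, 6, 10, 4, 9, 5]
j→5 (A[5]=4≤5), i→2 (A[2]=8≥5); i<j, swap → [2, 3, 4, 6, 10, 8, 9, 5]
j→2, i→3; i≥j, return j=2. A = [2, 3, 4, 6, 10, 8, 9, 5]

[2, 3, 4, 6, 10, 8, 9, 5]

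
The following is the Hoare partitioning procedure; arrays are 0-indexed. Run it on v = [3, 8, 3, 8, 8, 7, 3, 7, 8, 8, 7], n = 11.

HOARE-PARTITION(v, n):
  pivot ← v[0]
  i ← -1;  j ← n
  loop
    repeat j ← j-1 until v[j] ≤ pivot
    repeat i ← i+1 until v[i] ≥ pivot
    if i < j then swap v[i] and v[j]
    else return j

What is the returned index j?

pivot=3
j stops at 6 (3), i stops at 0 (3); swap ⇒ [3, 8, 3, 8, 8, 7, 3, 7, 8, 8, 7]
j stops at 2 (3), i stops at 1 (8); swap ⇒ [3, 3, 8, 8, 8, 7, 3, 7, 8, 8, 7]
j stops at 1, i stops at 2; i≥j ⇒ return 1. v=[3, 3, 8, 8, 8, 7, 3, 7, 8, 8, 7]

1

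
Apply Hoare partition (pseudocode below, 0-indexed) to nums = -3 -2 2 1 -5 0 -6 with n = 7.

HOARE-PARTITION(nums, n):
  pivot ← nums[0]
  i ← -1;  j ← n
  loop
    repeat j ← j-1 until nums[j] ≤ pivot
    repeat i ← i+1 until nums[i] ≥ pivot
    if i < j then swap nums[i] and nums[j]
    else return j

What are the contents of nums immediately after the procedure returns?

pivot = nums[0] = -3; i = -1, j = 7
j→6 (nums[6]=-6≤-3), i→0 (nums[0]=-3≥-3); i<j, swap → -6 -2 2 1 -5 0 -3
j→4 (nums[4]=-5≤-3), i→1 (nums[1]=-2≥-3); i<j, swap → -6 -5 2 1 -2 0 -3
j→1, i→2; i≥j, return j=1. nums = -6 -5 2 1 -2 0 -3

-6 -5 2 1 -2 0 -3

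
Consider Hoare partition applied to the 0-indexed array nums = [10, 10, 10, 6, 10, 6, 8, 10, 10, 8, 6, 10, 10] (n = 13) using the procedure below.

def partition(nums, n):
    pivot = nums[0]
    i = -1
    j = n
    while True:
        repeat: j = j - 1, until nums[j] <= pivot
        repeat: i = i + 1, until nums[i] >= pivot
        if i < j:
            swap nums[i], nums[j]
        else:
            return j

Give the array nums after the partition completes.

[10, 10, 6, 6, 8, 6, 8, 10, 10, 10, 10, 10, 10]

pivot = nums[0] = 10; i = -1, j = 13
j→12 (nums[12]=10≤10), i→0 (nums[0]=10≥10); i<j, swap → [10, 10, 10, 6, 10, 6, 8, 10, 10, 8, 6, 10, 10]
j→11 (nums[11]=10≤10), i→1 (nums[1]=10≥10); i<j, swap → [10, 10, 10, 6, 10, 6, 8, 10, 10, 8, 6, 10, 10]
j→10 (nums[10]=6≤10), i→2 (nums[2]=10≥10); i<j, swap → [10, 10, 6, 6, 10, 6, 8, 10, 10, 8, 10, 10, 10]
j→9 (nums[9]=8≤10), i→4 (nums[4]=10≥10); i<j, swap → [10, 10, 6, 6, 8, 6, 8, 10, 10, 10, 10, 10, 10]
j→8 (nums[8]=10≤10), i→7 (nums[7]=10≥10); i<j, swap → [10, 10, 6, 6, 8, 6, 8, 10, 10, 10, 10, 10, 10]
j→7, i→8; i≥j, return j=7. nums = [10, 10, 6, 6, 8, 6, 8, 10, 10, 10, 10, 10, 10]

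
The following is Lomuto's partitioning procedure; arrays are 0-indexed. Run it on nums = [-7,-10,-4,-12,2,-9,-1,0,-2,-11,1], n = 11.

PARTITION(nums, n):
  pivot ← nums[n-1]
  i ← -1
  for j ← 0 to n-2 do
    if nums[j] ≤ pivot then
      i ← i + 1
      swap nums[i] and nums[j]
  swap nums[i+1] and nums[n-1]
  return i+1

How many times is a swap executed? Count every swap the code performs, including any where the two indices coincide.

10

pivot = nums[10] = 1; i = -1
j=0: nums[0]=-7 ≤ 1 → i=0, swap nums[0],nums[0] (no change) → [-7,-10,-4,-12,2,-9,-1,0,-2,-11,1]
j=1: nums[1]=-10 ≤ 1 → i=1, swap nums[1],nums[1] (no change) → [-7,-10,-4,-12,2,-9,-1,0,-2,-11,1]
j=2: nums[2]=-4 ≤ 1 → i=2, swap nums[2],nums[2] (no change) → [-7,-10,-4,-12,2,-9,-1,0,-2,-11,1]
j=3: nums[3]=-12 ≤ 1 → i=3, swap nums[3],nums[3] (no change) → [-7,-10,-4,-12,2,-9,-1,0,-2,-11,1]
j=4: nums[4]=2 > 1 → no swap
j=5: nums[5]=-9 ≤ 1 → i=4, swap nums[4],nums[5] → [-7,-10,-4,-12,-9,2,-1,0,-2,-11,1]
j=6: nums[6]=-1 ≤ 1 → i=5, swap nums[5],nums[6] → [-7,-10,-4,-12,-9,-1,2,0,-2,-11,1]
j=7: nums[7]=0 ≤ 1 → i=6, swap nums[6],nums[7] → [-7,-10,-4,-12,-9,-1,0,2,-2,-11,1]
j=8: nums[8]=-2 ≤ 1 → i=7, swap nums[7],nums[8] → [-7,-10,-4,-12,-9,-1,0,-2,2,-11,1]
j=9: nums[9]=-11 ≤ 1 → i=8, swap nums[8],nums[9] → [-7,-10,-4,-12,-9,-1,0,-2,-11,2,1]
final swap nums[9],nums[10] → [-7,-10,-4,-12,-9,-1,0,-2,-11,1,2]; return 9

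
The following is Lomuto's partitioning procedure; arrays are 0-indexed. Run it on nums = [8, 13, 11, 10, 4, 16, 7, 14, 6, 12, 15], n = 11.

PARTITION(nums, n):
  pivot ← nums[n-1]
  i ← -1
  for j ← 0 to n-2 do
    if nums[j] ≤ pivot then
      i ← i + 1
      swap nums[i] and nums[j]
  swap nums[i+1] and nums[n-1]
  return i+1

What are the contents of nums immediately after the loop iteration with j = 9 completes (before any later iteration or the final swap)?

[8, 13, 11, 10, 4, 7, 14, 6, 12, 16, 15]

pivot = nums[10] = 15; i = -1
j=0: nums[0]=8 ≤ 15 → i=0, swap nums[0],nums[0] (no change) → [8, 13, 11, 10, 4, 16, 7, 14, 6, 12, 15]
j=1: nums[1]=13 ≤ 15 → i=1, swap nums[1],nums[1] (no change) → [8, 13, 11, 10, 4, 16, 7, 14, 6, 12, 15]
j=2: nums[2]=11 ≤ 15 → i=2, swap nums[2],nums[2] (no change) → [8, 13, 11, 10, 4, 16, 7, 14, 6, 12, 15]
j=3: nums[3]=10 ≤ 15 → i=3, swap nums[3],nums[3] (no change) → [8, 13, 11, 10, 4, 16, 7, 14, 6, 12, 15]
j=4: nums[4]=4 ≤ 15 → i=4, swap nums[4],nums[4] (no change) → [8, 13, 11, 10, 4, 16, 7, 14, 6, 12, 15]
j=5: nums[5]=16 > 15 → no swap
j=6: nums[6]=7 ≤ 15 → i=5, swap nums[5],nums[6] → [8, 13, 11, 10, 4, 7, 16, 14, 6, 12, 15]
j=7: nums[7]=14 ≤ 15 → i=6, swap nums[6],nums[7] → [8, 13, 11, 10, 4, 7, 14, 16, 6, 12, 15]
j=8: nums[8]=6 ≤ 15 → i=7, swap nums[7],nums[8] → [8, 13, 11, 10, 4, 7, 14, 6, 16, 12, 15]
j=9: nums[9]=12 ≤ 15 → i=8, swap nums[8],nums[9] → [8, 13, 11, 10, 4, 7, 14, 6, 12, 16, 15]
(after j=9) nums = [8, 13, 11, 10, 4, 7, 14, 6, 12, 16, 15]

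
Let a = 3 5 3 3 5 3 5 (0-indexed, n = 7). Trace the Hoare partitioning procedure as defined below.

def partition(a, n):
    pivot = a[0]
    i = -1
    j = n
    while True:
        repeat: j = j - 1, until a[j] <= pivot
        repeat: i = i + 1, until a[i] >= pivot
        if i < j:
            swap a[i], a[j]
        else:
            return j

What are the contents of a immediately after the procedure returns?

pivot = a[0] = 3; i = -1, j = 7
j→5 (a[5]=3≤3), i→0 (a[0]=3≥3); i<j, swap → 3 5 3 3 5 3 5
j→3 (a[3]=3≤3), i→1 (a[1]=5≥3); i<j, swap → 3 3 3 5 5 3 5
j→2, i→2; i≥j, return j=2. a = 3 3 3 5 5 3 5

3 3 3 5 5 3 5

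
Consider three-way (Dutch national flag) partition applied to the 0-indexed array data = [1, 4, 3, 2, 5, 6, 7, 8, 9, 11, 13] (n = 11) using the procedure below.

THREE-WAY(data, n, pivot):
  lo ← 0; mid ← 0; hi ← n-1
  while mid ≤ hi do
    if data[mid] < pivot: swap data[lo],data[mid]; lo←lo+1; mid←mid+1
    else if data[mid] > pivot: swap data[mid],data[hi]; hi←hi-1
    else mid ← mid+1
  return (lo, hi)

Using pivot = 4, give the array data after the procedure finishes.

lo=0 mid=0 hi=10
1<4: swap(0,0), lo=1 mid=1 ⇒ [1, 4, 3, 2, 5, 6, 7, 8, 9, 11, 13]
4=4: mid=2
3<4: swap(1,2), lo=2 mid=3 ⇒ [1, 3, 4, 2, 5, 6, 7, 8, 9, 11, 13]
2<4: swap(2,3), lo=3 mid=4 ⇒ [1, 3, 2, 4, 5, 6, 7, 8, 9, 11, 13]
5>4: swap(4,10), hi=9 ⇒ [1, 3, 2, 4, 13, 6, 7, 8, 9, 11, 5]
13>4: swap(4,9), hi=8 ⇒ [1, 3, 2, 4, 11, 6, 7, 8, 9, 13, 5]
11>4: swap(4,8), hi=7 ⇒ [1, 3, 2, 4, 9, 6, 7, 8, 11, 13, 5]
9>4: swap(4,7), hi=6 ⇒ [1, 3, 2, 4, 8, 6, 7, 9, 11, 13, 5]
8>4: swap(4,6), hi=5 ⇒ [1, 3, 2, 4, 7, 6, 8, 9, 11, 13, 5]
7>4: swap(4,5), hi=4 ⇒ [1, 3, 2, 4, 6, 7, 8, 9, 11, 13, 5]
6>4: swap(4,4), hi=3 ⇒ [1, 3, 2, 4, 6, 7, 8, 9, 11, 13, 5]
done. lo=3 hi=3; data=[1, 3, 2, 4, 6, 7, 8, 9, 11, 13, 5]

[1, 3, 2, 4, 6, 7, 8, 9, 11, 13, 5]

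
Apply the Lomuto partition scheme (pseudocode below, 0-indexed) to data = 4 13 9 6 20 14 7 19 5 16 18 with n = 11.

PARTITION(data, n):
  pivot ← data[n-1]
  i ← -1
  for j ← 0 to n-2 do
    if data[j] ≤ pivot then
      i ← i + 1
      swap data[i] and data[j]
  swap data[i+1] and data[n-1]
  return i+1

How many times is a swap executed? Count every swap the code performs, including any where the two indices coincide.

9

pivot=18, i=-1
j=0: 4≤18, i=0, swap(0,0) ⇒ 4 13 9 6 20 14 7 19 5 16 18
j=1: 13≤18, i=1, swap(1,1) ⇒ 4 13 9 6 20 14 7 19 5 16 18
j=2: 9≤18, i=2, swap(2,2) ⇒ 4 13 9 6 20 14 7 19 5 16 18
j=3: 6≤18, i=3, swap(3,3) ⇒ 4 13 9 6 20 14 7 19 5 16 18
j=4: 20>18, skip
j=5: 14≤18, i=4, swap(4,5) ⇒ 4 13 9 6 14 20 7 19 5 16 18
j=6: 7≤18, i=5, swap(5,6) ⇒ 4 13 9 6 14 7 20 19 5 16 18
j=7: 19>18, skip
j=8: 5≤18, i=6, swap(6,8) ⇒ 4 13 9 6 14 7 5 19 20 16 18
j=9: 16≤18, i=7, swap(7,9) ⇒ 4 13 9 6 14 7 5 16 20 19 18
swap(8,10) ⇒ 4 13 9 6 14 7 5 16 18 19 20; return 8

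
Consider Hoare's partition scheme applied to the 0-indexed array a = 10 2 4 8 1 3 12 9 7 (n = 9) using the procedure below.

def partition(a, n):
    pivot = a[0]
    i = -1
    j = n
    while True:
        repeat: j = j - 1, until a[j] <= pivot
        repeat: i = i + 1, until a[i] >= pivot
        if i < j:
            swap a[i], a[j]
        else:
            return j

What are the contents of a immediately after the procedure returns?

pivot = a[0] = 10; i = -1, j = 9
j→8 (a[8]=7≤10), i→0 (a[0]=10≥10); i<j, swap → 7 2 4 8 1 3 12 9 10
j→7 (a[7]=9≤10), i→6 (a[6]=12≥10); i<j, swap → 7 2 4 8 1 3 9 12 10
j→6, i→7; i≥j, return j=6. a = 7 2 4 8 1 3 9 12 10

7 2 4 8 1 3 9 12 10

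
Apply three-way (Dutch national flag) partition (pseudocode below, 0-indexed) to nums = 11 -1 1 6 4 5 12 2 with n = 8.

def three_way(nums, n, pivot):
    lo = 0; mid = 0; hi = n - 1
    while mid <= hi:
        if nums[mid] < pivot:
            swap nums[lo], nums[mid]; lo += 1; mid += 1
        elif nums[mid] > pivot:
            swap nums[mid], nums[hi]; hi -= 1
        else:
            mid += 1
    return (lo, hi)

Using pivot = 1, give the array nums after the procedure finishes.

lo=0 mid=0 hi=7
11>1: swap(0,7), hi=6 ⇒ 2 -1 1 6 4 5 12 11
2>1: swap(0,6), hi=5 ⇒ 12 -1 1 6 4 5 2 11
12>1: swap(0,5), hi=4 ⇒ 5 -1 1 6 4 12 2 11
5>1: swap(0,4), hi=3 ⇒ 4 -1 1 6 5 12 2 11
4>1: swap(0,3), hi=2 ⇒ 6 -1 1 4 5 12 2 11
6>1: swap(0,2), hi=1 ⇒ 1 -1 6 4 5 12 2 11
1=1: mid=1
-1<1: swap(0,1), lo=1 mid=2 ⇒ -1 1 6 4 5 12 2 11
done. lo=1 hi=1; nums=-1 1 6 4 5 12 2 11

-1 1 6 4 5 12 2 11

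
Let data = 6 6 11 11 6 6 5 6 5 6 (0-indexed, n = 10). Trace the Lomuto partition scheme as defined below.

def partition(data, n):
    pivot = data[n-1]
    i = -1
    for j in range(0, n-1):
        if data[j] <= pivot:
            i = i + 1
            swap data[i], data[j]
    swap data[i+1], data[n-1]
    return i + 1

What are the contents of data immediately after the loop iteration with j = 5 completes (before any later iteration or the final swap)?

6 6 6 6 11 11 5 6 5 6

pivot = data[9] = 6; i = -1
j=0: data[0]=6 ≤ 6 → i=0, swap data[0],data[0] (no change) → 6 6 11 11 6 6 5 6 5 6
j=1: data[1]=6 ≤ 6 → i=1, swap data[1],data[1] (no change) → 6 6 11 11 6 6 5 6 5 6
j=2: data[2]=11 > 6 → no swap
j=3: data[3]=11 > 6 → no swap
j=4: data[4]=6 ≤ 6 → i=2, swap data[2],data[4] → 6 6 6 11 11 6 5 6 5 6
j=5: data[5]=6 ≤ 6 → i=3, swap data[3],data[5] → 6 6 6 6 11 11 5 6 5 6
(after j=5) data = 6 6 6 6 11 11 5 6 5 6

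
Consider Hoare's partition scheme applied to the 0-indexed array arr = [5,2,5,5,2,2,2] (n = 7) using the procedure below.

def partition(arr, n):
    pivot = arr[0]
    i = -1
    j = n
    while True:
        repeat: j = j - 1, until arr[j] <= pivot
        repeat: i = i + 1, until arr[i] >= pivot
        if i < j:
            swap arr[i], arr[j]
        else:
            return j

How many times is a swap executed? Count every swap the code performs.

pivot=5
j stops at 6 (2), i stops at 0 (5); swap ⇒ [2,2,5,5,2,2,5]
j stops at 5 (2), i stops at 2 (5); swap ⇒ [2,2,2,5,2,5,5]
j stops at 4 (2), i stops at 3 (5); swap ⇒ [2,2,2,2,5,5,5]
j stops at 3, i stops at 4; i≥j ⇒ return 3. arr=[2,2,2,2,5,5,5]

3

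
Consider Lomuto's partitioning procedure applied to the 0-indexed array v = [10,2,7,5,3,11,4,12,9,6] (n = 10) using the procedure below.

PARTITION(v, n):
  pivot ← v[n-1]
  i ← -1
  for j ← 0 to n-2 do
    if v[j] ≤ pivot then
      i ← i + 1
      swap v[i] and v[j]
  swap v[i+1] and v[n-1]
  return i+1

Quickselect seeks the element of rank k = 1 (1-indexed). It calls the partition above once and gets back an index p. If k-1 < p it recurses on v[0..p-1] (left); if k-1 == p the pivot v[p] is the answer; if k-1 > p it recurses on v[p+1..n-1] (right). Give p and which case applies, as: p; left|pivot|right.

4; left

pivot=6, i=-1
j=0: 10>6, skip
j=1: 2≤6, i=0, swap(0,1) ⇒ [2,10,7,5,3,11,4,12,9,6]
j=2: 7>6, skip
j=3: 5≤6, i=1, swap(1,3) ⇒ [2,5,7,10,3,11,4,12,9,6]
j=4: 3≤6, i=2, swap(2,4) ⇒ [2,5,3,10,7,11,4,12,9,6]
j=5: 11>6, skip
j=6: 4≤6, i=3, swap(3,6) ⇒ [2,5,3,4,7,11,10,12,9,6]
j=7: 12>6, skip
j=8: 9>6, skip
swap(4,9) ⇒ [2,5,3,4,6,11,10,12,9,7]; return 4
p = 4; k-1 = 0 < 4 ⇒ left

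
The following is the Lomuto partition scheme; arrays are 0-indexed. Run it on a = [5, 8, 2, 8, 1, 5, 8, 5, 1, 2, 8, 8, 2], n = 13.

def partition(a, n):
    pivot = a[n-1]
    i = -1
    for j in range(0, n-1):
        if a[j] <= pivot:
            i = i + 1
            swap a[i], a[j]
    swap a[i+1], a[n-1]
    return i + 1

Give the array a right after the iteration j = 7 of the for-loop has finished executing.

pivot = a[12] = 2; i = -1
j=0: a[0]=5 > 2 → no swap
j=1: a[1]=8 > 2 → no swap
j=2: a[2]=2 ≤ 2 → i=0, swap a[0],a[2] → [2, 8, 5, 8, 1, 5, 8, 5, 1, 2, 8, 8, 2]
j=3: a[3]=8 > 2 → no swap
j=4: a[4]=1 ≤ 2 → i=1, swap a[1],a[4] → [2, 1, 5, 8, 8, 5, 8, 5, 1, 2, 8, 8, 2]
j=5: a[5]=5 > 2 → no swap
j=6: a[6]=8 > 2 → no swap
j=7: a[7]=5 > 2 → no swap
(after j=7) a = [2, 1, 5, 8, 8, 5, 8, 5, 1, 2, 8, 8, 2]

[2, 1, 5, 8, 8, 5, 8, 5, 1, 2, 8, 8, 2]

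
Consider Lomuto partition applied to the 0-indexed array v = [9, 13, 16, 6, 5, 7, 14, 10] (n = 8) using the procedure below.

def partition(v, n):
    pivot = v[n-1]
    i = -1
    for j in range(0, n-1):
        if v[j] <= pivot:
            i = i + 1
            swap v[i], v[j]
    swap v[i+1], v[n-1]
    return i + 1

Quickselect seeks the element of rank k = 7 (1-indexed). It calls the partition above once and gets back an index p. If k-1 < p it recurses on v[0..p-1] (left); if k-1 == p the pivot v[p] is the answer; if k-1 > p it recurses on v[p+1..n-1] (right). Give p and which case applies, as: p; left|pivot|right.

4; right

pivot=10, i=-1
j=0: 9≤10, i=0, swap(0,0) ⇒ [9, 13, 16, 6, 5, 7, 14, 10]
j=1: 13>10, skip
j=2: 16>10, skip
j=3: 6≤10, i=1, swap(1,3) ⇒ [9, 6, 16, 13, 5, 7, 14, 10]
j=4: 5≤10, i=2, swap(2,4) ⇒ [9, 6, 5, 13, 16, 7, 14, 10]
j=5: 7≤10, i=3, swap(3,5) ⇒ [9, 6, 5, 7, 16, 13, 14, 10]
j=6: 14>10, skip
swap(4,7) ⇒ [9, 6, 5, 7, 10, 13, 14, 16]; return 4
p = 4; k-1 = 6 > 4 ⇒ right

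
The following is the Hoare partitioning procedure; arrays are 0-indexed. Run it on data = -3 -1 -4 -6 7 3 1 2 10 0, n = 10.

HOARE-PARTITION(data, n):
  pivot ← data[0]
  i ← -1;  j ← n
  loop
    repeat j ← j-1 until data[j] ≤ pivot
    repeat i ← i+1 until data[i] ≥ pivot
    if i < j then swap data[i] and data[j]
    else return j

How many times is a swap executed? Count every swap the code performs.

pivot=-3
j stops at 3 (-6), i stops at 0 (-3); swap ⇒ -6 -1 -4 -3 7 3 1 2 10 0
j stops at 2 (-4), i stops at 1 (-1); swap ⇒ -6 -4 -1 -3 7 3 1 2 10 0
j stops at 1, i stops at 2; i≥j ⇒ return 1. data=-6 -4 -1 -3 7 3 1 2 10 0

2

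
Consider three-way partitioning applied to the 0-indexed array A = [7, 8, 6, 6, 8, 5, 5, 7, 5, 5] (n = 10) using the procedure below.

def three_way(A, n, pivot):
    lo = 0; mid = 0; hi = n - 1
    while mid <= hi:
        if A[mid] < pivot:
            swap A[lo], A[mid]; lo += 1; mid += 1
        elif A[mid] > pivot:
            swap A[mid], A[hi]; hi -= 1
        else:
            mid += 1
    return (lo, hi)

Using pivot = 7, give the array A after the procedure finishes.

lo=0 mid=0 hi=9
7=7: mid=1
8>7: swap(1,9), hi=8 ⇒ [7, 5, 6, 6, 8, 5, 5, 7, 5, 8]
5<7: swap(0,1), lo=1 mid=2 ⇒ [5, 7, 6, 6, 8, 5, 5, 7, 5, 8]
6<7: swap(1,2), lo=2 mid=3 ⇒ [5, 6, 7, 6, 8, 5, 5, 7, 5, 8]
6<7: swap(2,3), lo=3 mid=4 ⇒ [5, 6, 6, 7, 8, 5, 5, 7, 5, 8]
8>7: swap(4,8), hi=7 ⇒ [5, 6, 6, 7, 5, 5, 5, 7, 8, 8]
5<7: swap(3,4), lo=4 mid=5 ⇒ [5, 6, 6, 5, 7, 5, 5, 7, 8, 8]
5<7: swap(4,5), lo=5 mid=6 ⇒ [5, 6, 6, 5, 5, 7, 5, 7, 8, 8]
5<7: swap(5,6), lo=6 mid=7 ⇒ [5, 6, 6, 5, 5, 5, 7, 7, 8, 8]
7=7: mid=8
done. lo=6 hi=7; A=[5, 6, 6, 5, 5, 5, 7, 7, 8, 8]

[5, 6, 6, 5, 5, 5, 7, 7, 8, 8]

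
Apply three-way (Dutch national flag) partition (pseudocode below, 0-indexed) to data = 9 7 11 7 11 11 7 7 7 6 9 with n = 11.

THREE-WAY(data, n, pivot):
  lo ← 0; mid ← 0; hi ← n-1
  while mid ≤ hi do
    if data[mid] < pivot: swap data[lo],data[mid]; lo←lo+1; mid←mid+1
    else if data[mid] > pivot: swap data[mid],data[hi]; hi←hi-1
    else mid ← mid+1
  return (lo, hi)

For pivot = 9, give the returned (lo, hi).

lo=0 mid=0 hi=10
9=9: mid=1
7<9: swap(0,1), lo=1 mid=2 ⇒ 7 9 11 7 11 11 7 7 7 6 9
11>9: swap(2,10), hi=9 ⇒ 7 9 9 7 11 11 7 7 7 6 11
9=9: mid=3
7<9: swap(1,3), lo=2 mid=4 ⇒ 7 7 9 9 11 11 7 7 7 6 11
11>9: swap(4,9), hi=8 ⇒ 7 7 9 9 6 11 7 7 7 11 11
6<9: swap(2,4), lo=3 mid=5 ⇒ 7 7 6 9 9 11 7 7 7 11 11
11>9: swap(5,8), hi=7 ⇒ 7 7 6 9 9 7 7 7 11 11 11
7<9: swap(3,5), lo=4 mid=6 ⇒ 7 7 6 7 9 9 7 7 11 11 11
7<9: swap(4,6), lo=5 mid=7 ⇒ 7 7 6 7 7 9 9 7 11 11 11
7<9: swap(5,7), lo=6 mid=8 ⇒ 7 7 6 7 7 7 9 9 11 11 11
done. lo=6 hi=7; data=7 7 6 7 7 7 9 9 11 11 11

(6, 7)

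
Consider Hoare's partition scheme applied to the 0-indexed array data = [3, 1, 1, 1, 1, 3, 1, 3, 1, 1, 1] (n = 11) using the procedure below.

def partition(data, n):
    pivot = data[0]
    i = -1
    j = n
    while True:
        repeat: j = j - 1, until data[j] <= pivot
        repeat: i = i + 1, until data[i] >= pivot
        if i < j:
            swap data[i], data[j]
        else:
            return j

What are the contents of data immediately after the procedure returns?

[1, 1, 1, 1, 1, 1, 1, 1, 3, 3, 3]

pivot=3
j stops at 10 (1), i stops at 0 (3); swap ⇒ [1, 1, 1, 1, 1, 3, 1, 3, 1, 1, 3]
j stops at 9 (1), i stops at 5 (3); swap ⇒ [1, 1, 1, 1, 1, 1, 1, 3, 1, 3, 3]
j stops at 8 (1), i stops at 7 (3); swap ⇒ [1, 1, 1, 1, 1, 1, 1, 1, 3, 3, 3]
j stops at 7, i stops at 8; i≥j ⇒ return 7. data=[1, 1, 1, 1, 1, 1, 1, 1, 3, 3, 3]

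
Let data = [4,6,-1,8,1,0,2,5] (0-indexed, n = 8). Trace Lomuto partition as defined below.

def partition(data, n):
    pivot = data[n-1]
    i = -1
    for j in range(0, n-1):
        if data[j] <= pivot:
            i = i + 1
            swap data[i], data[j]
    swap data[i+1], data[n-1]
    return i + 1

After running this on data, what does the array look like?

[4,-1,1,0,2,5,6,8]

pivot = data[7] = 5; i = -1
j=0: data[0]=4 ≤ 5 → i=0, swap data[0],data[0] (no change) → [4,6,-1,8,1,0,2,5]
j=1: data[1]=6 > 5 → no swap
j=2: data[2]=-1 ≤ 5 → i=1, swap data[1],data[2] → [4,-1,6,8,1,0,2,5]
j=3: data[3]=8 > 5 → no swap
j=4: data[4]=1 ≤ 5 → i=2, swap data[2],data[4] → [4,-1,1,8,6,0,2,5]
j=5: data[5]=0 ≤ 5 → i=3, swap data[3],data[5] → [4,-1,1,0,6,8,2,5]
j=6: data[6]=2 ≤ 5 → i=4, swap data[4],data[6] → [4,-1,1,0,2,8,6,5]
final swap data[5],data[7] → [4,-1,1,0,2,5,6,8]; return 5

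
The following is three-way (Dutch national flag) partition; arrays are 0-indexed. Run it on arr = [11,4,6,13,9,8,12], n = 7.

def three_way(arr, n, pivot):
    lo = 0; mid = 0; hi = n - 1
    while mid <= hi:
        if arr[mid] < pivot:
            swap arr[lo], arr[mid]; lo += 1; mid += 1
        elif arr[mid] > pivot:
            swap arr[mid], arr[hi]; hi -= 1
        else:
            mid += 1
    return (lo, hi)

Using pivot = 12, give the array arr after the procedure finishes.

[11,4,6,9,8,12,13]

lo=0 mid=0 hi=6
11<12: swap(0,0), lo=1 mid=1 ⇒ [11,4,6,13,9,8,12]
4<12: swap(1,1), lo=2 mid=2 ⇒ [11,4,6,13,9,8,12]
6<12: swap(2,2), lo=3 mid=3 ⇒ [11,4,6,13,9,8,12]
13>12: swap(3,6), hi=5 ⇒ [11,4,6,12,9,8,13]
12=12: mid=4
9<12: swap(3,4), lo=4 mid=5 ⇒ [11,4,6,9,12,8,13]
8<12: swap(4,5), lo=5 mid=6 ⇒ [11,4,6,9,8,12,13]
done. lo=5 hi=5; arr=[11,4,6,9,8,12,13]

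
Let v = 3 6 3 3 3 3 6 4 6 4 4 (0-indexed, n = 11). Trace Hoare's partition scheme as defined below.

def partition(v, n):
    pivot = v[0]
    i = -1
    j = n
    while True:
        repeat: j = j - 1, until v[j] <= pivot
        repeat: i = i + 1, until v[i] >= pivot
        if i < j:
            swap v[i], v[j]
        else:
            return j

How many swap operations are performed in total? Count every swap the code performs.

pivot = v[0] = 3; i = -1, j = 11
j→5 (v[5]=3≤3), i→0 (v[0]=3≥3); i<j, swap → 3 6 3 3 3 3 6 4 6 4 4
j→4 (v[4]=3≤3), i→1 (v[1]=6≥3); i<j, swap → 3 3 3 3 6 3 6 4 6 4 4
j→3 (v[3]=3≤3), i→2 (v[2]=3≥3); i<j, swap → 3 3 3 3 6 3 6 4 6 4 4
j→2, i→3; i≥j, return j=2. v = 3 3 3 3 6 3 6 4 6 4 4

3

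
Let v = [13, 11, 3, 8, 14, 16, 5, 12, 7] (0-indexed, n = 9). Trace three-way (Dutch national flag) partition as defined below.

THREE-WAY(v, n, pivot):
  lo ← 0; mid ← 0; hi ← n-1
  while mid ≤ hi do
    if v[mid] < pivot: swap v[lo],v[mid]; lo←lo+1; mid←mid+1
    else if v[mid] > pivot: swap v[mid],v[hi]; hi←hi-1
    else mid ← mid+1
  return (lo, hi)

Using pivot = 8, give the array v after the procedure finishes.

pivot = 8; lo=0, mid=0, hi=8
v[mid]=13>8: swap v[0],v[8]; hi=7 → [7, 11, 3, 8, 14, 16, 5, 12, 13]
v[mid]=7<8: swap v[0],v[0]; lo=1,mid=1 → [7, 11, 3, 8, 14, 16, 5, 12, 13]
v[mid]=11>8: swap v[1],v[7]; hi=6 → [7, 12, 3, 8, 14, 16, 5, 11, 13]
v[mid]=12>8: swap v[1],v[6]; hi=5 → [7, 5, 3, 8, 14, 16, 12, 11, 13]
v[mid]=5<8: swap v[1],v[1]; lo=2,mid=2 → [7, 5, 3, 8, 14, 16, 12, 11, 13]
v[mid]=3<8: swap v[2],v[2]; lo=3,mid=3 → [7, 5, 3, 8, 14, 16, 12, 11, 13]
v[mid]=8=8: mid=4
v[mid]=14>8: swap v[4],v[5]; hi=4 → [7, 5, 3, 8, 16, 14, 12, 11, 13]
v[mid]=16>8: swap v[4],v[4]; hi=3 → [7, 5, 3, 8, 16, 14, 12, 11, 13]
end: lo=3, hi=3; v = [7, 5, 3, 8, 16, 14, 12, 11, 13]

[7, 5, 3, 8, 16, 14, 12, 11, 13]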